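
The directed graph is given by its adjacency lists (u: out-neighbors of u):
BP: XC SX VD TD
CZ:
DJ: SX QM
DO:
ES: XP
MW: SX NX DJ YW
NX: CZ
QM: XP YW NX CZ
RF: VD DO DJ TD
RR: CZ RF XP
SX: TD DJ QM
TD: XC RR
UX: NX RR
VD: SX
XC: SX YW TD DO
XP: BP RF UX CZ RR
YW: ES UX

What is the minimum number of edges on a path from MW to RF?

Level 0: MW
Level 1: DJ, NX, SX, YW
Level 2: CZ, ES, QM, TD, UX
Level 3: RR, XC, XP
Level 4: BP, DO, RF
Level 5: VD
RF first appears at level 4.

4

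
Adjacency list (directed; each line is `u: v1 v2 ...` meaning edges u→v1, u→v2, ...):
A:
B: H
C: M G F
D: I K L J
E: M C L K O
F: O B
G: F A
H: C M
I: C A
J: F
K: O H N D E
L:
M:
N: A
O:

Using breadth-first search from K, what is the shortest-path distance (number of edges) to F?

3

Level 0: K
Level 1: D, E, H, N, O
Level 2: A, C, I, J, L, M
Level 3: F, G
Level 4: B
F first appears at level 3.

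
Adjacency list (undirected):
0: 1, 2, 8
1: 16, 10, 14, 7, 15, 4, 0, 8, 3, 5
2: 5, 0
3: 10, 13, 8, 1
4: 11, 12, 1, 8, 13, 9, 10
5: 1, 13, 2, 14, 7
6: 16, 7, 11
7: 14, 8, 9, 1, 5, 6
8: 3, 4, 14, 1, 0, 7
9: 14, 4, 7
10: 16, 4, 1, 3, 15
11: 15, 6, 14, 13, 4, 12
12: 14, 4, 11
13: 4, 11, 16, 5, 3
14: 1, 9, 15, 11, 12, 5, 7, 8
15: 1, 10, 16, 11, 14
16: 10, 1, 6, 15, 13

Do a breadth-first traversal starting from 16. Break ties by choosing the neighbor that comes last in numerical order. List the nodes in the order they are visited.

Visit 16; enqueue 15, 13, 10, 6, 1 → queue [15, 13, 10, 6, 1]
Visit 15; enqueue 14, 11 → queue [13, 10, 6, 1, 14, 11]
Visit 13; enqueue 5, 4, 3 → queue [10, 6, 1, 14, 11, 5, 4, 3]
Visit 10 → queue [6, 1, 14, 11, 5, 4, 3]
Visit 6; enqueue 7 → queue [1, 14, 11, 5, 4, 3, 7]
Visit 1; enqueue 8, 0 → queue [14, 11, 5, 4, 3, 7, 8, 0]
Visit 14; enqueue 12, 9 → queue [11, 5, 4, 3, 7, 8, 0, 12, 9]
Visit 11 → queue [5, 4, 3, 7, 8, 0, 12, 9]
Visit 5; enqueue 2 → queue [4, 3, 7, 8, 0, 12, 9, 2]
Visit 4 → queue [3, 7, 8, 0, 12, 9, 2]
Visit 3 → queue [7, 8, 0, 12, 9, 2]
Visit 7 → queue [8, 0, 12, 9, 2]
Visit 8 → queue [0, 12, 9, 2]
Visit 0 → queue [12, 9, 2]
Visit 12 → queue [9, 2]
Visit 9 → queue [2]
Visit 2 → queue []

16 15 13 10 6 1 14 11 5 4 3 7 8 0 12 9 2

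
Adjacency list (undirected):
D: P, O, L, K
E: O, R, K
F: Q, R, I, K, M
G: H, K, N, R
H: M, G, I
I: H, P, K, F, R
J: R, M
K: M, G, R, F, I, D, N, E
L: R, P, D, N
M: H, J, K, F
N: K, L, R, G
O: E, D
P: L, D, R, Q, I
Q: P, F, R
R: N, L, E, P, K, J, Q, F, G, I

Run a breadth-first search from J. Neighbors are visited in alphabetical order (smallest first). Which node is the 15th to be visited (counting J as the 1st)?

O

Visit J; enqueue M, R → queue [M, R]
Visit M; enqueue F, H, K → queue [R, F, H, K]
Visit R; enqueue E, G, I, L, N, P, Q → queue [F, H, K, E, G, I, L, N, P, Q]
Visit F → queue [H, K, E, G, I, L, N, P, Q]
Visit H → queue [K, E, G, I, L, N, P, Q]
Visit K; enqueue D → queue [E, G, I, L, N, P, Q, D]
Visit E; enqueue O → queue [G, I, L, N, P, Q, D, O]
Visit G → queue [I, L, N, P, Q, D, O]
Visit I → queue [L, N, P, Q, D, O]
Visit L → queue [N, P, Q, D, O]
Visit N → queue [P, Q, D, O]
Visit P → queue [Q, D, O]
Visit Q → queue [D, O]
Visit D → queue [O]
Visit O → queue []

Visit order: J, M, R, F, H, K, E, G, I, L, N, P, Q, D, O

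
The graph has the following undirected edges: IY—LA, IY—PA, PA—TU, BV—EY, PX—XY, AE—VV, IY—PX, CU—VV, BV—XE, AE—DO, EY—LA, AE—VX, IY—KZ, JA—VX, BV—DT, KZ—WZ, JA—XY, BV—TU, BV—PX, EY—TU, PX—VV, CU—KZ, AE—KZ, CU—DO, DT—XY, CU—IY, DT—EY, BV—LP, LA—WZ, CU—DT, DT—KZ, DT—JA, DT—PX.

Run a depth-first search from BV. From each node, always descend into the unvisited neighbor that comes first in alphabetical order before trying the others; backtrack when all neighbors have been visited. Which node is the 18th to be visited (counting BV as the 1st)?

LP

Visit BV
BV → DT
DT → CU
CU → DO
DO → AE
AE → KZ
KZ → IY
IY → LA
LA → EY
EY → TU
TU → PA
LA → WZ
IY → PX
PX → VV
PX → XY
XY → JA
JA → VX
BV → LP
BV → XE

Visit order: BV, DT, CU, DO, AE, KZ, IY, LA, EY, TU, PA, WZ, PX, VV, XY, JA, VX, LP, XE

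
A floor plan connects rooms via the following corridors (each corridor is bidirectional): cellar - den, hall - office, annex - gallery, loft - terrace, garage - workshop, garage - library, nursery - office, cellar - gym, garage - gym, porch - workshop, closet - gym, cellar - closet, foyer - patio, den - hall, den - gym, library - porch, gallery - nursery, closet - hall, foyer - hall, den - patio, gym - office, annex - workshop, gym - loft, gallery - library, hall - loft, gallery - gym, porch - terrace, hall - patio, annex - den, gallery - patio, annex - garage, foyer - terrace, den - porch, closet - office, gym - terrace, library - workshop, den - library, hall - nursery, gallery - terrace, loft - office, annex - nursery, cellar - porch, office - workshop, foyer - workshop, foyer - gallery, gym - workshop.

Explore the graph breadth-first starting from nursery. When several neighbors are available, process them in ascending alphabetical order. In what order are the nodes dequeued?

Visit nursery; enqueue annex, gallery, hall, office → queue [annex, gallery, hall, office]
Visit annex; enqueue den, garage, workshop → queue [gallery, hall, office, den, garage, workshop]
Visit gallery; enqueue foyer, gym, library, patio, terrace → queue [hall, office, den, garage, workshop, foyer, gym, library, patio, terrace]
Visit hall; enqueue closet, loft → queue [office, den, garage, workshop, foyer, gym, library, patio, terrace, closet, loft]
Visit office → queue [den, garage, workshop, foyer, gym, library, patio, terrace, closet, loft]
Visit den; enqueue cellar, porch → queue [garage, workshop, foyer, gym, library, patio, terrace, closet, loft, cellar, porch]
Visit garage → queue [workshop, foyer, gym, library, patio, terrace, closet, loft, cellar, porch]
Visit workshop → queue [foyer, gym, library, patio, terrace, closet, loft, cellar, porch]
Visit foyer → queue [gym, library, patio, terrace, closet, loft, cellar, porch]
Visit gym → queue [library, patio, terrace, closet, loft, cellar, porch]
Visit library → queue [patio, terrace, closet, loft, cellar, porch]
Visit patio → queue [terrace, closet, loft, cellar, porch]
Visit terrace → queue [closet, loft, cellar, porch]
Visit closet → queue [loft, cellar, porch]
Visit loft → queue [cellar, porch]
Visit cellar → queue [porch]
Visit porch → queue []

nursery -> annex -> gallery -> hall -> office -> den -> garage -> workshop -> foyer -> gym -> library -> patio -> terrace -> closet -> loft -> cellar -> porch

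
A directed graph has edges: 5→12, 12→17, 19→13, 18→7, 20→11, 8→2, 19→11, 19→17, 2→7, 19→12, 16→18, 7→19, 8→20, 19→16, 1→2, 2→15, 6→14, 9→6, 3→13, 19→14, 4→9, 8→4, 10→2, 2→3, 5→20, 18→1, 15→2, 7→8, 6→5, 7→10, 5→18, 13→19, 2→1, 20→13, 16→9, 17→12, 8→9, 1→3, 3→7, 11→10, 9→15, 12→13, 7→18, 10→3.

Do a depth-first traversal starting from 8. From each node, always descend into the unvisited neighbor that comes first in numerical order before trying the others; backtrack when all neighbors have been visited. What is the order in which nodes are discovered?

8 2 1 3 7 10 18 19 11 12 13 17 14 16 9 6 5 20 15 4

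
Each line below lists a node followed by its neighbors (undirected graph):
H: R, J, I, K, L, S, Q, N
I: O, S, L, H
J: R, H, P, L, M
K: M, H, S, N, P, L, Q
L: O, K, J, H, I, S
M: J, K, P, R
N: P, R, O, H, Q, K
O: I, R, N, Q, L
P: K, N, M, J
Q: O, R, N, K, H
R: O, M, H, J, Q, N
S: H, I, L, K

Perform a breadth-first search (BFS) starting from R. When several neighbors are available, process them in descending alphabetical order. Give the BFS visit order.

R → Q → O → N → M → J → H → K → L → I → P → S

Visit R; enqueue Q, O, N, M, J, H → queue [Q, O, N, M, J, H]
Visit Q; enqueue K → queue [O, N, M, J, H, K]
Visit O; enqueue L, I → queue [N, M, J, H, K, L, I]
Visit N; enqueue P → queue [M, J, H, K, L, I, P]
Visit M → queue [J, H, K, L, I, P]
Visit J → queue [H, K, L, I, P]
Visit H; enqueue S → queue [K, L, I, P, S]
Visit K → queue [L, I, P, S]
Visit L → queue [I, P, S]
Visit I → queue [P, S]
Visit P → queue [S]
Visit S → queue []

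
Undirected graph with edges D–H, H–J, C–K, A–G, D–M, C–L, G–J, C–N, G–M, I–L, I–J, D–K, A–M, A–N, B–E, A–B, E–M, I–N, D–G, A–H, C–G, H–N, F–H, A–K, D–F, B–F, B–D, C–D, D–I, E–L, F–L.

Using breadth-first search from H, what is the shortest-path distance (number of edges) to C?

Level 0: H
Level 1: A, D, F, J, N
Level 2: B, C, G, I, K, L, M
Level 3: E
C first appears at level 2.

2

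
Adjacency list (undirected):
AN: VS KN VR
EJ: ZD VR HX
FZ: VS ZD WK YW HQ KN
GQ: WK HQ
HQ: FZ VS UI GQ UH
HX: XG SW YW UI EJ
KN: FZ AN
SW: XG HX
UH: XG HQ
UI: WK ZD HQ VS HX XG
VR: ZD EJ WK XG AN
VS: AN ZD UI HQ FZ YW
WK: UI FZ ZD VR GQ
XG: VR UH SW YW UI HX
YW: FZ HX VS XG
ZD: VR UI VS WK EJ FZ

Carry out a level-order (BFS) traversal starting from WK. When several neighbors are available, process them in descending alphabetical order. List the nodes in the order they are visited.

Visit WK; enqueue ZD, VR, UI, GQ, FZ → queue [ZD, VR, UI, GQ, FZ]
Visit ZD; enqueue VS, EJ → queue [VR, UI, GQ, FZ, VS, EJ]
Visit VR; enqueue XG, AN → queue [UI, GQ, FZ, VS, EJ, XG, AN]
Visit UI; enqueue HX, HQ → queue [GQ, FZ, VS, EJ, XG, AN, HX, HQ]
Visit GQ → queue [FZ, VS, EJ, XG, AN, HX, HQ]
Visit FZ; enqueue YW, KN → queue [VS, EJ, XG, AN, HX, HQ, YW, KN]
Visit VS → queue [EJ, XG, AN, HX, HQ, YW, KN]
Visit EJ → queue [XG, AN, HX, HQ, YW, KN]
Visit XG; enqueue UH, SW → queue [AN, HX, HQ, YW, KN, UH, SW]
Visit AN → queue [HX, HQ, YW, KN, UH, SW]
Visit HX → queue [HQ, YW, KN, UH, SW]
Visit HQ → queue [YW, KN, UH, SW]
Visit YW → queue [KN, UH, SW]
Visit KN → queue [UH, SW]
Visit UH → queue [SW]
Visit SW → queue []

WK → ZD → VR → UI → GQ → FZ → VS → EJ → XG → AN → HX → HQ → YW → KN → UH → SW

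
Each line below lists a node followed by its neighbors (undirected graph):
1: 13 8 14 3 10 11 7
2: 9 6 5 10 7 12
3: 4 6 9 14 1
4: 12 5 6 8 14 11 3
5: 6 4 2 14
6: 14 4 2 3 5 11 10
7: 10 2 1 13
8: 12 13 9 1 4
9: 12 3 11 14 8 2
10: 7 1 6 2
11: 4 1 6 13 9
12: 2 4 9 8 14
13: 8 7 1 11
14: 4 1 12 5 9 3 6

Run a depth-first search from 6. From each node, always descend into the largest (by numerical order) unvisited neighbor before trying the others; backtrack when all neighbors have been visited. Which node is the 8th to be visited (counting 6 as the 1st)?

4

Visit 6
6 → 14
14 → 12
12 → 9
9 → 11
11 → 13
13 → 8
8 → 4
4 → 5
5 → 2
2 → 10
10 → 7
7 → 1
1 → 3

Visit order: 6, 14, 12, 9, 11, 13, 8, 4, 5, 2, 10, 7, 1, 3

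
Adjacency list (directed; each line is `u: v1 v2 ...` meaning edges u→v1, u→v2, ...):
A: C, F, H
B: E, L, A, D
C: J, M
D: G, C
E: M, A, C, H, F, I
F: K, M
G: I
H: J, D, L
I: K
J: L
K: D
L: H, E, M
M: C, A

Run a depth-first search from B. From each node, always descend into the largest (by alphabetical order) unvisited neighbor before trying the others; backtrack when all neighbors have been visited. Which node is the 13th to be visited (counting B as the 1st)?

Visit B
B → L
L → M
M → C
C → J
M → A
A → H
H → D
D → G
G → I
I → K
A → F
L → E

Visit order: B, L, M, C, J, A, H, D, G, I, K, F, E

E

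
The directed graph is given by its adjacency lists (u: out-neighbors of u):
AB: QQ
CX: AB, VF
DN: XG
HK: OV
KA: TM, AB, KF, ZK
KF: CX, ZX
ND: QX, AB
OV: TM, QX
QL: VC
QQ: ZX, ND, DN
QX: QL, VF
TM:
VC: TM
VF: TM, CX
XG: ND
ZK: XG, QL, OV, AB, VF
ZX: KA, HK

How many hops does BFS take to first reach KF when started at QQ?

Level 0: QQ
Level 1: DN, ND, ZX
Level 2: AB, HK, KA, QX, XG
Level 3: KF, OV, QL, TM, VF, ZK
Level 4: CX, VC
KF first appears at level 3.

3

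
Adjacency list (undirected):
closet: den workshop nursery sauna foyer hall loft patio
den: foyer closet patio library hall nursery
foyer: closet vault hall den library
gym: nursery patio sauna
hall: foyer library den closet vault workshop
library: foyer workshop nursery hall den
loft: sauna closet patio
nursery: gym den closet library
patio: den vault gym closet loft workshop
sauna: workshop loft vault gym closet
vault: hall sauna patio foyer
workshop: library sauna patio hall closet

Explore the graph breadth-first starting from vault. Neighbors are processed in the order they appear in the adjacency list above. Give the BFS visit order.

vault, hall, sauna, patio, foyer, library, den, closet, workshop, loft, gym, nursery

Visit vault; enqueue hall, sauna, patio, foyer → queue [hall, sauna, patio, foyer]
Visit hall; enqueue library, den, closet, workshop → queue [sauna, patio, foyer, library, den, closet, workshop]
Visit sauna; enqueue loft, gym → queue [patio, foyer, library, den, closet, workshop, loft, gym]
Visit patio → queue [foyer, library, den, closet, workshop, loft, gym]
Visit foyer → queue [library, den, closet, workshop, loft, gym]
Visit library; enqueue nursery → queue [den, closet, workshop, loft, gym, nursery]
Visit den → queue [closet, workshop, loft, gym, nursery]
Visit closet → queue [workshop, loft, gym, nursery]
Visit workshop → queue [loft, gym, nursery]
Visit loft → queue [gym, nursery]
Visit gym → queue [nursery]
Visit nursery → queue []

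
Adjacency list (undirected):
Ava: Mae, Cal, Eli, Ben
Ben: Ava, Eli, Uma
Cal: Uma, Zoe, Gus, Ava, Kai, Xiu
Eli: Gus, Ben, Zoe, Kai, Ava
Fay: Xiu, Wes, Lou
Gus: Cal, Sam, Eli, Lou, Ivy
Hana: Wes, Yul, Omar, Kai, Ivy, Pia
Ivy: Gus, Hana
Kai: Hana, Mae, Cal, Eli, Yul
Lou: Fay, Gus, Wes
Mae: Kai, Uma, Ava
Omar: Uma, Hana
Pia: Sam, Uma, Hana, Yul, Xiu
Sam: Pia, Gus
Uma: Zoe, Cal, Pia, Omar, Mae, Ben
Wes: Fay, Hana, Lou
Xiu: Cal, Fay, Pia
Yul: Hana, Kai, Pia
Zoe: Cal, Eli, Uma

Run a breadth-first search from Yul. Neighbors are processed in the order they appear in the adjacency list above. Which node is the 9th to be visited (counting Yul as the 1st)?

Cal

Visit Yul; enqueue Hana, Kai, Pia → queue [Hana, Kai, Pia]
Visit Hana; enqueue Wes, Omar, Ivy → queue [Kai, Pia, Wes, Omar, Ivy]
Visit Kai; enqueue Mae, Cal, Eli → queue [Pia, Wes, Omar, Ivy, Mae, Cal, Eli]
Visit Pia; enqueue Sam, Uma, Xiu → queue [Wes, Omar, Ivy, Mae, Cal, Eli, Sam, Uma, Xiu]
Visit Wes; enqueue Fay, Lou → queue [Omar, Ivy, Mae, Cal, Eli, Sam, Uma, Xiu, Fay, Lou]
Visit Omar → queue [Ivy, Mae, Cal, Eli, Sam, Uma, Xiu, Fay, Lou]
Visit Ivy; enqueue Gus → queue [Mae, Cal, Eli, Sam, Uma, Xiu, Fay, Lou, Gus]
Visit Mae; enqueue Ava → queue [Cal, Eli, Sam, Uma, Xiu, Fay, Lou, Gus, Ava]
Visit Cal; enqueue Zoe → queue [Eli, Sam, Uma, Xiu, Fay, Lou, Gus, Ava, Zoe]
Visit Eli; enqueue Ben → queue [Sam, Uma, Xiu, Fay, Lou, Gus, Ava, Zoe, Ben]
Visit Sam → queue [Uma, Xiu, Fay, Lou, Gus, Ava, Zoe, Ben]
Visit Uma → queue [Xiu, Fay, Lou, Gus, Ava, Zoe, Ben]
Visit Xiu → queue [Fay, Lou, Gus, Ava, Zoe, Ben]
Visit Fay → queue [Lou, Gus, Ava, Zoe, Ben]
Visit Lou → queue [Gus, Ava, Zoe, Ben]
Visit Gus → queue [Ava, Zoe, Ben]
Visit Ava → queue [Zoe, Ben]
Visit Zoe → queue [Ben]
Visit Ben → queue []

Visit order: Yul, Hana, Kai, Pia, Wes, Omar, Ivy, Mae, Cal, Eli, Sam, Uma, Xiu, Fay, Lou, Gus, Ava, Zoe, Ben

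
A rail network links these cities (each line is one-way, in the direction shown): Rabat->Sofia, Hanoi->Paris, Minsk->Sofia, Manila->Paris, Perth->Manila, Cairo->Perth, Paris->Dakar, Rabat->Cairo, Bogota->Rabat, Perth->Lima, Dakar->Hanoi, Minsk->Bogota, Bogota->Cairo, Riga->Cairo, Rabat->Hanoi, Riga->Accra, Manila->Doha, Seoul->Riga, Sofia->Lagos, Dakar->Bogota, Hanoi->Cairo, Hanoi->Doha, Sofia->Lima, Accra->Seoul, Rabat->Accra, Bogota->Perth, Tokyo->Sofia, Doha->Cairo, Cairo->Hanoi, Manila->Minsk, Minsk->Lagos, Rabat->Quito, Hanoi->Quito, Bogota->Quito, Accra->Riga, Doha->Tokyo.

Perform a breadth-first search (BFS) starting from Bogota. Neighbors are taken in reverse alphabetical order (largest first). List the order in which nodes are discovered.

Visit Bogota; enqueue Rabat, Quito, Perth, Cairo → queue [Rabat, Quito, Perth, Cairo]
Visit Rabat; enqueue Sofia, Hanoi, Accra → queue [Quito, Perth, Cairo, Sofia, Hanoi, Accra]
Visit Quito → queue [Perth, Cairo, Sofia, Hanoi, Accra]
Visit Perth; enqueue Manila, Lima → queue [Cairo, Sofia, Hanoi, Accra, Manila, Lima]
Visit Cairo → queue [Sofia, Hanoi, Accra, Manila, Lima]
Visit Sofia; enqueue Lagos → queue [Hanoi, Accra, Manila, Lima, Lagos]
Visit Hanoi; enqueue Paris, Doha → queue [Accra, Manila, Lima, Lagos, Paris, Doha]
Visit Accra; enqueue Seoul, Riga → queue [Manila, Lima, Lagos, Paris, Doha, Seoul, Riga]
Visit Manila; enqueue Minsk → queue [Lima, Lagos, Paris, Doha, Seoul, Riga, Minsk]
Visit Lima → queue [Lagos, Paris, Doha, Seoul, Riga, Minsk]
Visit Lagos → queue [Paris, Doha, Seoul, Riga, Minsk]
Visit Paris; enqueue Dakar → queue [Doha, Seoul, Riga, Minsk, Dakar]
Visit Doha; enqueue Tokyo → queue [Seoul, Riga, Minsk, Dakar, Tokyo]
Visit Seoul → queue [Riga, Minsk, Dakar, Tokyo]
Visit Riga → queue [Minsk, Dakar, Tokyo]
Visit Minsk → queue [Dakar, Tokyo]
Visit Dakar → queue [Tokyo]
Visit Tokyo → queue []

Bogota -> Rabat -> Quito -> Perth -> Cairo -> Sofia -> Hanoi -> Accra -> Manila -> Lima -> Lagos -> Paris -> Doha -> Seoul -> Riga -> Minsk -> Dakar -> Tokyo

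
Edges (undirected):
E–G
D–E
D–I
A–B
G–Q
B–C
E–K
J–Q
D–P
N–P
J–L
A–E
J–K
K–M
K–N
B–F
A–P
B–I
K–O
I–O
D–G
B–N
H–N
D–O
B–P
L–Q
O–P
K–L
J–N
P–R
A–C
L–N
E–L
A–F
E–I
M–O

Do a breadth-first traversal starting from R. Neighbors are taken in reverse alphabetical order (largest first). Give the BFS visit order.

R → P → O → N → D → B → A → M → K → I → L → J → H → G → E → F → C → Q

Visit R; enqueue P → queue [P]
Visit P; enqueue O, N, D, B, A → queue [O, N, D, B, A]
Visit O; enqueue M, K, I → queue [N, D, B, A, M, K, I]
Visit N; enqueue L, J, H → queue [D, B, A, M, K, I, L, J, H]
Visit D; enqueue G, E → queue [B, A, M, K, I, L, J, H, G, E]
Visit B; enqueue F, C → queue [A, M, K, I, L, J, H, G, E, F, C]
Visit A → queue [M, K, I, L, J, H, G, E, F, C]
Visit M → queue [K, I, L, J, H, G, E, F, C]
Visit K → queue [I, L, J, H, G, E, F, C]
Visit I → queue [L, J, H, G, E, F, C]
Visit L; enqueue Q → queue [J, H, G, E, F, C, Q]
Visit J → queue [H, G, E, F, C, Q]
Visit H → queue [G, E, F, C, Q]
Visit G → queue [E, F, C, Q]
Visit E → queue [F, C, Q]
Visit F → queue [C, Q]
Visit C → queue [Q]
Visit Q → queue []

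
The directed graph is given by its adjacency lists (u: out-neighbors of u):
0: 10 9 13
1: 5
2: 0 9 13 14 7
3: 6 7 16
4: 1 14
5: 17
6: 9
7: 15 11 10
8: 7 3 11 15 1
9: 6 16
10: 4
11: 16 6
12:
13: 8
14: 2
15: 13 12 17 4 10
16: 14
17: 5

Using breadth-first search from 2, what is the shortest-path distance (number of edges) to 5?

4

Level 0: 2
Level 1: 0, 7, 9, 13, 14
Level 2: 6, 8, 10, 11, 15, 16
Level 3: 1, 3, 4, 12, 17
Level 4: 5
5 first appears at level 4.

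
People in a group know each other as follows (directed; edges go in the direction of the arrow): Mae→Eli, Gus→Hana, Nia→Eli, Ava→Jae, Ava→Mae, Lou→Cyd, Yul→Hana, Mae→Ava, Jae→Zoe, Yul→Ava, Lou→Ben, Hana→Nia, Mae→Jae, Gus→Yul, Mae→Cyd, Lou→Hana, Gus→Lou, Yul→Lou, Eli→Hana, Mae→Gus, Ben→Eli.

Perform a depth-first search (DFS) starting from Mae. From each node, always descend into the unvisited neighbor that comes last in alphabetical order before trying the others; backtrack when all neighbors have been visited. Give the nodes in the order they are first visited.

Mae Jae Zoe Gus Yul Lou Hana Nia Eli Cyd Ben Ava

Visit Mae
Mae → Jae
Jae → Zoe
Mae → Gus
Gus → Yul
Yul → Lou
Lou → Hana
Hana → Nia
Nia → Eli
Lou → Cyd
Lou → Ben
Yul → Ava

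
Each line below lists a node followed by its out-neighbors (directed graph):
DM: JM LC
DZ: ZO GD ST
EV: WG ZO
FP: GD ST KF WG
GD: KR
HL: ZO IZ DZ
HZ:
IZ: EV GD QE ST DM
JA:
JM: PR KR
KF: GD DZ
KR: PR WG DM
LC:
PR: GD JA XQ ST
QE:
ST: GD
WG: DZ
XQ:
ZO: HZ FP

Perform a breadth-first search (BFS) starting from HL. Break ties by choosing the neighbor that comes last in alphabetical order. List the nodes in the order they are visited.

Visit HL; enqueue ZO, IZ, DZ → queue [ZO, IZ, DZ]
Visit ZO; enqueue HZ, FP → queue [IZ, DZ, HZ, FP]
Visit IZ; enqueue ST, QE, GD, EV, DM → queue [DZ, HZ, FP, ST, QE, GD, EV, DM]
Visit DZ → queue [HZ, FP, ST, QE, GD, EV, DM]
Visit HZ → queue [FP, ST, QE, GD, EV, DM]
Visit FP; enqueue WG, KF → queue [ST, QE, GD, EV, DM, WG, KF]
Visit ST → queue [QE, GD, EV, DM, WG, KF]
Visit QE → queue [GD, EV, DM, WG, KF]
Visit GD; enqueue KR → queue [EV, DM, WG, KF, KR]
Visit EV → queue [DM, WG, KF, KR]
Visit DM; enqueue LC, JM → queue [WG, KF, KR, LC, JM]
Visit WG → queue [KF, KR, LC, JM]
Visit KF → queue [KR, LC, JM]
Visit KR; enqueue PR → queue [LC, JM, PR]
Visit LC → queue [JM, PR]
Visit JM → queue [PR]
Visit PR; enqueue XQ, JA → queue [XQ, JA]
Visit XQ → queue [JA]
Visit JA → queue []

HL -> ZO -> IZ -> DZ -> HZ -> FP -> ST -> QE -> GD -> EV -> DM -> WG -> KF -> KR -> LC -> JM -> PR -> XQ -> JA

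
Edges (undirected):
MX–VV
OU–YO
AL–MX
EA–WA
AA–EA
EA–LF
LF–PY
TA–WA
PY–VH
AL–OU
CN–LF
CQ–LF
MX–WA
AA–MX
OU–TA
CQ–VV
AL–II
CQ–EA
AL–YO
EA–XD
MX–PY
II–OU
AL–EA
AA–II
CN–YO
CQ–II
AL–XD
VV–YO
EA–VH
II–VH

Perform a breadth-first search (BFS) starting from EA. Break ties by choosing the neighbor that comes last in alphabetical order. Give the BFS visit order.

Visit EA; enqueue XD, WA, VH, LF, CQ, AL, AA → queue [XD, WA, VH, LF, CQ, AL, AA]
Visit XD → queue [WA, VH, LF, CQ, AL, AA]
Visit WA; enqueue TA, MX → queue [VH, LF, CQ, AL, AA, TA, MX]
Visit VH; enqueue PY, II → queue [LF, CQ, AL, AA, TA, MX, PY, II]
Visit LF; enqueue CN → queue [CQ, AL, AA, TA, MX, PY, II, CN]
Visit CQ; enqueue VV → queue [AL, AA, TA, MX, PY, II, CN, VV]
Visit AL; enqueue YO, OU → queue [AA, TA, MX, PY, II, CN, VV, YO, OU]
Visit AA → queue [TA, MX, PY, II, CN, VV, YO, OU]
Visit TA → queue [MX, PY, II, CN, VV, YO, OU]
Visit MX → queue [PY, II, CN, VV, YO, OU]
Visit PY → queue [II, CN, VV, YO, OU]
Visit II → queue [CN, VV, YO, OU]
Visit CN → queue [VV, YO, OU]
Visit VV → queue [YO, OU]
Visit YO → queue [OU]
Visit OU → queue []

EA, XD, WA, VH, LF, CQ, AL, AA, TA, MX, PY, II, CN, VV, YO, OU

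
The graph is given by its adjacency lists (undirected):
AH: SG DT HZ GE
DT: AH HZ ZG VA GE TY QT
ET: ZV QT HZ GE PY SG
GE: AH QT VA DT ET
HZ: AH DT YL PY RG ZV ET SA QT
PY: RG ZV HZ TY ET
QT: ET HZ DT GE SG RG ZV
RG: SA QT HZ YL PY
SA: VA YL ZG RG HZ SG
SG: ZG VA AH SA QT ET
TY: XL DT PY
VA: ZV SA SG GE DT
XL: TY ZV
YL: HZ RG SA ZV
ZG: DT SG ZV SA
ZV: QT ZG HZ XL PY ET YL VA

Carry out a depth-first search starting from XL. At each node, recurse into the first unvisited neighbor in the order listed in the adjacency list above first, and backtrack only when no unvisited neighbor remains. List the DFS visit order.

XL, TY, DT, AH, SG, ZG, ZV, QT, ET, HZ, YL, RG, SA, VA, GE, PY

Visit XL
XL → TY
TY → DT
DT → AH
AH → SG
SG → ZG
ZG → ZV
ZV → QT
QT → ET
ET → HZ
HZ → YL
YL → RG
RG → SA
SA → VA
VA → GE
RG → PY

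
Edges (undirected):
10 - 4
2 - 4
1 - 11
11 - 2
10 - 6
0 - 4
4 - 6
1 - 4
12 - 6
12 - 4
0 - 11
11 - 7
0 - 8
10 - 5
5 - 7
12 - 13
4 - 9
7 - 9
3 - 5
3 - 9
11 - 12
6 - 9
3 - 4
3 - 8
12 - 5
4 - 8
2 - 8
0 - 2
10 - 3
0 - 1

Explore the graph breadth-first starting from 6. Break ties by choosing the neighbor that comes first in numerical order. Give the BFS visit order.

Visit 6; enqueue 4, 9, 10, 12 → queue [4, 9, 10, 12]
Visit 4; enqueue 0, 1, 2, 3, 8 → queue [9, 10, 12, 0, 1, 2, 3, 8]
Visit 9; enqueue 7 → queue [10, 12, 0, 1, 2, 3, 8, 7]
Visit 10; enqueue 5 → queue [12, 0, 1, 2, 3, 8, 7, 5]
Visit 12; enqueue 11, 13 → queue [0, 1, 2, 3, 8, 7, 5, 11, 13]
Visit 0 → queue [1, 2, 3, 8, 7, 5, 11, 13]
Visit 1 → queue [2, 3, 8, 7, 5, 11, 13]
Visit 2 → queue [3, 8, 7, 5, 11, 13]
Visit 3 → queue [8, 7, 5, 11, 13]
Visit 8 → queue [7, 5, 11, 13]
Visit 7 → queue [5, 11, 13]
Visit 5 → queue [11, 13]
Visit 11 → queue [13]
Visit 13 → queue []

6 4 9 10 12 0 1 2 3 8 7 5 11 13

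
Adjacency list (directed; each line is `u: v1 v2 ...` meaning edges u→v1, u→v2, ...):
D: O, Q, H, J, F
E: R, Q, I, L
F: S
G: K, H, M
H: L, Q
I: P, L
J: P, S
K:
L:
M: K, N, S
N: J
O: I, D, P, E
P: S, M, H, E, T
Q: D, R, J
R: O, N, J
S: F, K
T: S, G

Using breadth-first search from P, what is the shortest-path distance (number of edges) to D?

3

Level 0: P
Level 1: E, H, M, S, T
Level 2: F, G, I, K, L, N, Q, R
Level 3: D, J, O
D first appears at level 3.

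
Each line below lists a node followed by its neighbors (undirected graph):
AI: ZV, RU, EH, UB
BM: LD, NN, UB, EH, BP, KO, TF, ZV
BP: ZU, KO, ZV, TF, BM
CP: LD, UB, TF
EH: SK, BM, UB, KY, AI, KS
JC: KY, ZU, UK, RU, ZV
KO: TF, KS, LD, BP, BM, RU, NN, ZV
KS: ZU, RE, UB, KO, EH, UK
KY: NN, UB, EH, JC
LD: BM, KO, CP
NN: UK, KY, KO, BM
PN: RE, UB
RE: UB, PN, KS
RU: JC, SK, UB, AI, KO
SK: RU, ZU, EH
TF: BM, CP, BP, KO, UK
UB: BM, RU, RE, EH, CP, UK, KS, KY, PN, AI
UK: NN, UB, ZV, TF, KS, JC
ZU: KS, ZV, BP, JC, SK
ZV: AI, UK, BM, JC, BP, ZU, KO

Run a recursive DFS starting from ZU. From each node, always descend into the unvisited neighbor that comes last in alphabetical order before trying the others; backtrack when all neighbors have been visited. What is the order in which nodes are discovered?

ZU, ZV, UK, UB, RU, SK, EH, KY, NN, KO, TF, CP, LD, BM, BP, KS, RE, PN, JC, AI

Visit ZU
ZU → ZV
ZV → UK
UK → UB
UB → RU
RU → SK
SK → EH
EH → KY
KY → NN
NN → KO
KO → TF
TF → CP
CP → LD
LD → BM
BM → BP
KO → KS
KS → RE
RE → PN
KY → JC
EH → AI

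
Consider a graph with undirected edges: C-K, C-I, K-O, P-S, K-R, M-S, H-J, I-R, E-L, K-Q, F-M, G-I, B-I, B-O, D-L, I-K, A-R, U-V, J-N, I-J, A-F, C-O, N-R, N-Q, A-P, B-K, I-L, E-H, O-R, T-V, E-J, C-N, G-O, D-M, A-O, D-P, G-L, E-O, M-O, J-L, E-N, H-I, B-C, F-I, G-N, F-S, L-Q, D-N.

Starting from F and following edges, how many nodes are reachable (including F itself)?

19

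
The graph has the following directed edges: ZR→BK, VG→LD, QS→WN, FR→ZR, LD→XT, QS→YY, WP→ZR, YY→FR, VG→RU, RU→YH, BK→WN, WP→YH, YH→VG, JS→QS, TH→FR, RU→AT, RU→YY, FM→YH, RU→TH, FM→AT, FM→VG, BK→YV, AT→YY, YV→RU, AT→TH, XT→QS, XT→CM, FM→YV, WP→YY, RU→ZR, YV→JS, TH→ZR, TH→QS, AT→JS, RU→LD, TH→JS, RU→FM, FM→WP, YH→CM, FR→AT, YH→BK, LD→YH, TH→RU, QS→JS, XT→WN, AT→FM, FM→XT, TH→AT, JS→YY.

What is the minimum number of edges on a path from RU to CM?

Level 0: RU
Level 1: AT, FM, LD, TH, YH, YY, ZR
Level 2: BK, CM, FR, JS, QS, VG, WP, XT, YV
Level 3: WN
CM first appears at level 2.

2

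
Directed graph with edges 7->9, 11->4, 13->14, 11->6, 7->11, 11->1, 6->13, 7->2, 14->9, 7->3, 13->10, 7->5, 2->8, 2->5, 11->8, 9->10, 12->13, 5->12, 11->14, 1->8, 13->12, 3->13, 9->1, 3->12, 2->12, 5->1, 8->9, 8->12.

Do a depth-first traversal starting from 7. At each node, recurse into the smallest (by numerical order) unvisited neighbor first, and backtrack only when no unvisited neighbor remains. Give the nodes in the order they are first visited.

7 → 2 → 5 → 1 → 8 → 9 → 10 → 12 → 13 → 14 → 3 → 11 → 4 → 6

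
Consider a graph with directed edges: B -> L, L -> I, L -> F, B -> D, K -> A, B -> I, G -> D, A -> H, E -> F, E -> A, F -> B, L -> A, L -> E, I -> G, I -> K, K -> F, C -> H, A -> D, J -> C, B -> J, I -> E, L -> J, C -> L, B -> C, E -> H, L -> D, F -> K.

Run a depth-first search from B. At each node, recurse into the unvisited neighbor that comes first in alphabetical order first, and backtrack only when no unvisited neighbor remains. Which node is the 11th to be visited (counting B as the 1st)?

G

Visit B
B → C
C → H
C → L
L → A
A → D
L → E
E → F
F → K
L → I
I → G
L → J

Visit order: B, C, H, L, A, D, E, F, K, I, G, J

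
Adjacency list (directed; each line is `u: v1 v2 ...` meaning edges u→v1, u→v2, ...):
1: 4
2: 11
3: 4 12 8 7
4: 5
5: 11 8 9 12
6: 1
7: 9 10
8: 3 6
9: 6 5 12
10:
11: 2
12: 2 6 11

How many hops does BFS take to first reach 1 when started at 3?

Level 0: 3
Level 1: 4, 7, 8, 12
Level 2: 2, 5, 6, 9, 10, 11
Level 3: 1
1 first appears at level 3.

3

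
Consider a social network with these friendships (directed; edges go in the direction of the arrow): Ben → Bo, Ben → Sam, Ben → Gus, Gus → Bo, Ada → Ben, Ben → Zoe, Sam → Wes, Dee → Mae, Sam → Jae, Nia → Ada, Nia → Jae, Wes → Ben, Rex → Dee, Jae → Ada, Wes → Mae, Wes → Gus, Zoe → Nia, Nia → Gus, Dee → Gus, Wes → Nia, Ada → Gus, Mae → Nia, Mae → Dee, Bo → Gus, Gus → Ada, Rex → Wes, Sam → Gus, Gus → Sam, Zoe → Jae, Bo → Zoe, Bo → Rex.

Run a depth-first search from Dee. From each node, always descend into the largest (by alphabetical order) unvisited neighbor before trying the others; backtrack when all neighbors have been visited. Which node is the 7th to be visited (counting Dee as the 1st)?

Sam

Visit Dee
Dee → Mae
Mae → Nia
Nia → Jae
Jae → Ada
Ada → Gus
Gus → Sam
Sam → Wes
Wes → Ben
Ben → Zoe
Ben → Bo
Bo → Rex

Visit order: Dee, Mae, Nia, Jae, Ada, Gus, Sam, Wes, Ben, Zoe, Bo, Rex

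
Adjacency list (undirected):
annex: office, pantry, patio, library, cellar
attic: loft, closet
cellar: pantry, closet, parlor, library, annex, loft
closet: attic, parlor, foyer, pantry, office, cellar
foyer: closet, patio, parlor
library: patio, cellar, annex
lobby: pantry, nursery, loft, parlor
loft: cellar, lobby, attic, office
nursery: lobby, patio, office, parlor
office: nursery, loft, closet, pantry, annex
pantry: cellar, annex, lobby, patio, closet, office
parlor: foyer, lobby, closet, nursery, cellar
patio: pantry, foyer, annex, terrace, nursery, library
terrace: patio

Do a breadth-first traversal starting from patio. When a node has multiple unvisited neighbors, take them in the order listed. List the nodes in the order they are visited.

Visit patio; enqueue pantry, foyer, annex, terrace, nursery, library → queue [pantry, foyer, annex, terrace, nursery, library]
Visit pantry; enqueue cellar, lobby, closet, office → queue [foyer, annex, terrace, nursery, library, cellar, lobby, closet, office]
Visit foyer; enqueue parlor → queue [annex, terrace, nursery, library, cellar, lobby, closet, office, parlor]
Visit annex → queue [terrace, nursery, library, cellar, lobby, closet, office, parlor]
Visit terrace → queue [nursery, library, cellar, lobby, closet, office, parlor]
Visit nursery → queue [library, cellar, lobby, closet, office, parlor]
Visit library → queue [cellar, lobby, closet, office, parlor]
Visit cellar; enqueue loft → queue [lobby, closet, office, parlor, loft]
Visit lobby → queue [closet, office, parlor, loft]
Visit closet; enqueue attic → queue [office, parlor, loft, attic]
Visit office → queue [parlor, loft, attic]
Visit parlor → queue [loft, attic]
Visit loft → queue [attic]
Visit attic → queue []

patio, pantry, foyer, annex, terrace, nursery, library, cellar, lobby, closet, office, parlor, loft, attic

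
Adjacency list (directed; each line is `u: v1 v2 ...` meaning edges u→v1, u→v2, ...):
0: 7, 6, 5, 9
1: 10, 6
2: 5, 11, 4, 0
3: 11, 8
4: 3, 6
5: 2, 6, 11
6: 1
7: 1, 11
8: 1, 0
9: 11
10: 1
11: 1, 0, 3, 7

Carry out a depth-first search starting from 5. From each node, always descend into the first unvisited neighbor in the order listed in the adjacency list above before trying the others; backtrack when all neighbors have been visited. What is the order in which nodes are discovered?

Visit 5
5 → 2
2 → 11
11 → 1
1 → 10
1 → 6
11 → 0
0 → 7
0 → 9
11 → 3
3 → 8
2 → 4

5 → 2 → 11 → 1 → 10 → 6 → 0 → 7 → 9 → 3 → 8 → 4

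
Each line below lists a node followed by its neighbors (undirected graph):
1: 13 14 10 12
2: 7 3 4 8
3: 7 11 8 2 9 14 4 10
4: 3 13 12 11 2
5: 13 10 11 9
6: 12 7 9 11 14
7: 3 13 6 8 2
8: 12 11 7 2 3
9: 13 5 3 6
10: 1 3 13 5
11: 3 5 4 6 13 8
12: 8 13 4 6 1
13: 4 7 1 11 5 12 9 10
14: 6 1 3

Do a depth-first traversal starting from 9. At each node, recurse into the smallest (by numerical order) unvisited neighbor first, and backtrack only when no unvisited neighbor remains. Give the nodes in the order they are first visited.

9 -> 3 -> 2 -> 4 -> 11 -> 5 -> 10 -> 1 -> 12 -> 6 -> 7 -> 8 -> 13 -> 14

Visit 9
9 → 3
3 → 2
2 → 4
4 → 11
11 → 5
5 → 10
10 → 1
1 → 12
12 → 6
6 → 7
7 → 8
7 → 13
6 → 14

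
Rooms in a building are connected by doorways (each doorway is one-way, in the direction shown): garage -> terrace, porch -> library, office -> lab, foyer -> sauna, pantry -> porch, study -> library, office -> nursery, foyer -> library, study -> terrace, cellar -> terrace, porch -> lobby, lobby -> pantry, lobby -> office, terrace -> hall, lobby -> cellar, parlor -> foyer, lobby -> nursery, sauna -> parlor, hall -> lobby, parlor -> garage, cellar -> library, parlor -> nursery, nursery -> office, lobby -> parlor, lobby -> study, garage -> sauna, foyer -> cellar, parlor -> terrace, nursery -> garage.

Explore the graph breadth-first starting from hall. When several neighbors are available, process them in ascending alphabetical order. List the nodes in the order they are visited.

hall, lobby, cellar, nursery, office, pantry, parlor, study, library, terrace, garage, lab, porch, foyer, sauna

Visit hall; enqueue lobby → queue [lobby]
Visit lobby; enqueue cellar, nursery, office, pantry, parlor, study → queue [cellar, nursery, office, pantry, parlor, study]
Visit cellar; enqueue library, terrace → queue [nursery, office, pantry, parlor, study, library, terrace]
Visit nursery; enqueue garage → queue [office, pantry, parlor, study, library, terrace, garage]
Visit office; enqueue lab → queue [pantry, parlor, study, library, terrace, garage, lab]
Visit pantry; enqueue porch → queue [parlor, study, library, terrace, garage, lab, porch]
Visit parlor; enqueue foyer → queue [study, library, terrace, garage, lab, porch, foyer]
Visit study → queue [library, terrace, garage, lab, porch, foyer]
Visit library → queue [terrace, garage, lab, porch, foyer]
Visit terrace → queue [garage, lab, porch, foyer]
Visit garage; enqueue sauna → queue [lab, porch, foyer, sauna]
Visit lab → queue [porch, foyer, sauna]
Visit porch → queue [foyer, sauna]
Visit foyer → queue [sauna]
Visit sauna → queue []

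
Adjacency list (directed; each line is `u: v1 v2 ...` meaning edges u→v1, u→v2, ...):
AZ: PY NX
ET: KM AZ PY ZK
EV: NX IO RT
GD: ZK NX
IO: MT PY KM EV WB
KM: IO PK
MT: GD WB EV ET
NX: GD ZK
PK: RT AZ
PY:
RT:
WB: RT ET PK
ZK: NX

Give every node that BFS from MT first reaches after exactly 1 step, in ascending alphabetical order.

Level 0: MT
Level 1: ET, EV, GD, WB
Level 2: AZ, IO, KM, NX, PK, PY, RT, ZK

ET, EV, GD, WB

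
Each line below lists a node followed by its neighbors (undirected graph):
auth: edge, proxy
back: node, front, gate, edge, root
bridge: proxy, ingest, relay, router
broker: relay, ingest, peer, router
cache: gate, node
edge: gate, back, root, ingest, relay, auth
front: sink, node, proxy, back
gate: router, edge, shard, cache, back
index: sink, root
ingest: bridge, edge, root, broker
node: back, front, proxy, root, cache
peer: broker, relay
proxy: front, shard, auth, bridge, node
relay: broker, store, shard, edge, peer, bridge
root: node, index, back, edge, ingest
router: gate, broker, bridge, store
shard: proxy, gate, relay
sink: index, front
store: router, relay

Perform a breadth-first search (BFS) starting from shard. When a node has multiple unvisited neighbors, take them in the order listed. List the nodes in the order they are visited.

shard -> proxy -> gate -> relay -> front -> auth -> bridge -> node -> router -> edge -> cache -> back -> broker -> store -> peer -> sink -> ingest -> root -> index

Visit shard; enqueue proxy, gate, relay → queue [proxy, gate, relay]
Visit proxy; enqueue front, auth, bridge, node → queue [gate, relay, front, auth, bridge, node]
Visit gate; enqueue router, edge, cache, back → queue [relay, front, auth, bridge, node, router, edge, cache, back]
Visit relay; enqueue broker, store, peer → queue [front, auth, bridge, node, router, edge, cache, back, broker, store, peer]
Visit front; enqueue sink → queue [auth, bridge, node, router, edge, cache, back, broker, store, peer, sink]
Visit auth → queue [bridge, node, router, edge, cache, back, broker, store, peer, sink]
Visit bridge; enqueue ingest → queue [node, router, edge, cache, back, broker, store, peer, sink, ingest]
Visit node; enqueue root → queue [router, edge, cache, back, broker, store, peer, sink, ingest, root]
Visit router → queue [edge, cache, back, broker, store, peer, sink, ingest, root]
Visit edge → queue [cache, back, broker, store, peer, sink, ingest, root]
Visit cache → queue [back, broker, store, peer, sink, ingest, root]
Visit back → queue [broker, store, peer, sink, ingest, root]
Visit broker → queue [store, peer, sink, ingest, root]
Visit store → queue [peer, sink, ingest, root]
Visit peer → queue [sink, ingest, root]
Visit sink; enqueue index → queue [ingest, root, index]
Visit ingest → queue [root, index]
Visit root → queue [index]
Visit index → queue []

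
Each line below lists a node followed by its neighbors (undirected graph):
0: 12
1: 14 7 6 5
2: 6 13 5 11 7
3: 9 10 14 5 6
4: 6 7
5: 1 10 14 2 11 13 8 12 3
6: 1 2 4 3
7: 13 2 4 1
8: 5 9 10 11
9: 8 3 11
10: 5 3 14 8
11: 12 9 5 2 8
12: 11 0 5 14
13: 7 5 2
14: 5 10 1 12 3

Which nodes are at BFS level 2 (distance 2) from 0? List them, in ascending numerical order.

5, 11, 14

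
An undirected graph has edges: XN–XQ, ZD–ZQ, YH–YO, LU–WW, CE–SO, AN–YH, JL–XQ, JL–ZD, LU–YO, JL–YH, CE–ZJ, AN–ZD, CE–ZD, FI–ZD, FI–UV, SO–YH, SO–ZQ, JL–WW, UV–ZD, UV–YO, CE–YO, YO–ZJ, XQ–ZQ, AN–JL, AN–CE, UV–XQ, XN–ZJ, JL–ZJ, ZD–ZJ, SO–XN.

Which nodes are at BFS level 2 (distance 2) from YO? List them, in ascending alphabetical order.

Level 0: YO
Level 1: CE, LU, UV, YH, ZJ
Level 2: AN, FI, JL, SO, WW, XN, XQ, ZD
Level 3: ZQ

AN, FI, JL, SO, WW, XN, XQ, ZD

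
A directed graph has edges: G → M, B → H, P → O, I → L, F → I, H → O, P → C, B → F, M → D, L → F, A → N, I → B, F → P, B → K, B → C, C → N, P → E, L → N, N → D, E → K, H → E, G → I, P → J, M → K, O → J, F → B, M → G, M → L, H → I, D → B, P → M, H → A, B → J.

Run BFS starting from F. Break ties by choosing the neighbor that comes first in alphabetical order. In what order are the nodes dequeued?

F -> B -> I -> P -> C -> H -> J -> K -> L -> E -> M -> O -> N -> A -> D -> G

Visit F; enqueue B, I, P → queue [B, I, P]
Visit B; enqueue C, H, J, K → queue [I, P, C, H, J, K]
Visit I; enqueue L → queue [P, C, H, J, K, L]
Visit P; enqueue E, M, O → queue [C, H, J, K, L, E, M, O]
Visit C; enqueue N → queue [H, J, K, L, E, M, O, N]
Visit H; enqueue A → queue [J, K, L, E, M, O, N, A]
Visit J → queue [K, L, E, M, O, N, A]
Visit K → queue [L, E, M, O, N, A]
Visit L → queue [E, M, O, N, A]
Visit E → queue [M, O, N, A]
Visit M; enqueue D, G → queue [O, N, A, D, G]
Visit O → queue [N, A, D, G]
Visit N → queue [A, D, G]
Visit A → queue [D, G]
Visit D → queue [G]
Visit G → queue []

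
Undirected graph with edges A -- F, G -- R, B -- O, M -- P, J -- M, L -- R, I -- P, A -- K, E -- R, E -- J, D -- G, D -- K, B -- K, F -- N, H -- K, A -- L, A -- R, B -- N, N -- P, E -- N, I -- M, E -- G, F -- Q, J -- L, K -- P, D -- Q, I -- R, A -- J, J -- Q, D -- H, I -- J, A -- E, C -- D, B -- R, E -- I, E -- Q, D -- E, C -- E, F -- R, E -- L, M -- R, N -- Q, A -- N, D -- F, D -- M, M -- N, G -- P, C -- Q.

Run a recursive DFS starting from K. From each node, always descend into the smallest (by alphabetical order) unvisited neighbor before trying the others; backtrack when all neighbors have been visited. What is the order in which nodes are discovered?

Visit K
K → A
A → E
E → C
C → D
D → F
F → N
N → B
B → O
B → R
R → G
G → P
P → I
I → J
J → L
J → M
J → Q
D → H

K → A → E → C → D → F → N → B → O → R → G → P → I → J → L → M → Q → H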